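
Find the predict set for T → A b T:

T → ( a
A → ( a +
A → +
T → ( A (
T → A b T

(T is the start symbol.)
{ '(', '+' }

PREDICT(T → A b T) = (FIRST(RHS) \ {ε}) ∪ (FOLLOW(T) if ε ∈ FIRST(RHS), i.e. RHS ⇒* ε)
FIRST(A) = { '(', '+' }
FIRST(A b T) = { '(', '+' }
ε ∉ FIRST(A b T), so FOLLOW(T) is not added.
PREDICT(T → A b T) = { '(', '+' }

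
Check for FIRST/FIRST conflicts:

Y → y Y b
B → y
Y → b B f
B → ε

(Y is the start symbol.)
A FIRST/FIRST conflict occurs when two productions N → α and N → β for the same non-terminal have FIRST(α) ∩ FIRST(β) ≠ ∅ (with ε ∈ FIRST of a nullable right-hand side, so two nullable alternatives also conflict).

Productions for Y:
  Y → y Y b: FIRST = { 'y' }
  Y → b B f: FIRST = { 'b' }
Productions for B:
  B → y: FIRST = { 'y' }
  B → ε: FIRST = { ε }

All alternatives of each non-terminal have pairwise disjoint FIRST sets.

Answer: No FIRST/FIRST conflicts.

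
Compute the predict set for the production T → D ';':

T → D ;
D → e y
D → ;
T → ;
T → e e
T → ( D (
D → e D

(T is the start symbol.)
PREDICT(T → D ';') = (FIRST(RHS) \ {ε}) ∪ (FOLLOW(T) if ε ∈ FIRST(RHS), i.e. RHS ⇒* ε)
FIRST(D) = { ';', 'e' }
FIRST(D ';') = { ';', 'e' }
ε ∉ FIRST(D ';'), so FOLLOW(T) is not added.
PREDICT(T → D ';') = { ';', 'e' }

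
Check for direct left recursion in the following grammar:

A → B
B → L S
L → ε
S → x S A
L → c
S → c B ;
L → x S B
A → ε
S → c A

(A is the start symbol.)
A → B: starts with B
B → L S: starts with L
L → ε: starts with ε
S → x S A: starts with x
L → c: starts with c
S → c B ;: starts with c
L → x S B: starts with x
A → ε: starts with ε
S → c A: starts with c

No direct left recursion found.

Answer: No direct left recursion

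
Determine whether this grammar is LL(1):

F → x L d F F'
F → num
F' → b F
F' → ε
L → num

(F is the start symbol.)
No. Predict set conflict for F': { 'b' }

Relevant sets:
  FOLLOW(F') = { $, 'b' }

For F:
  PREDICT(F → x L d F F') = { 'x' }
  PREDICT(F → num) = { 'num' }
For F':
  PREDICT(F' → b F) = { 'b' }
  PREDICT(F' → ε) = { $, 'b' }
L has a single production, so nothing to check there.

Conflict found: Predict set conflict for F': { 'b' }
The grammar is NOT LL(1).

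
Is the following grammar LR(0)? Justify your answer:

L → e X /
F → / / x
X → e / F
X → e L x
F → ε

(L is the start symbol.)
No. Shift-reduce conflict between [F → .] and [F → . / / x]

A grammar is LR(0) if no state in the canonical LR(0) collection has:
  - both a shift item (dot before a terminal) and a complete item (shift-reduce conflict), or
  - two or more complete items (reduce-reduce conflict; the accept item [L' → L .] counts as a complete item here).

Augment with L' → L and build the canonical LR(0) collection (I0 = CLOSURE({[L' → . L]}), then GOTO on every symbol after a dot until no new states appear). It has 13 states:
  I0: { [L → . e X /], [L' → . L] }  — shift
  I1: { [L' → L .] }  — accept
  I2: { [L → e . X /], [X → . e / F], [X → . e L x] }  — shift
  I3: { [L → e X . /] }  — shift
  I4: { [L → . e X /], [X → e . / F], [X → e . L x] }  — shift
  I5: { [F → . / / x], [F → .], [X → e / . F] }  — shift, reduce
  I6: { [X → e L . x] }  — shift
  I7: { [X → e L x .] }  — reduce
  I8: { [F → / . / x] }  — shift
  I9: { [X → e / F .] }  — reduce
  I10: { [F → / / . x] }  — shift
  I11: { [F → / / x .] }  — reduce
  I12: { [L → e X / .] }  — reduce

Conflict in state I5:
  Shift-reduce conflict between [F → .] and [F → . / / x]
So the grammar is NOT LR(0).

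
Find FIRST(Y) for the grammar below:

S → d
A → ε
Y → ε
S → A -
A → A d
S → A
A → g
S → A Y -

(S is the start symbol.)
To compute FIRST(Y), examine every production with Y on the left-hand side, reading each right-hand side left to right until a non-nullable symbol is reached.

From Y → ε:
  - ε-production, so ε ∈ FIRST(Y)

Collecting: FIRST(Y) = { ε }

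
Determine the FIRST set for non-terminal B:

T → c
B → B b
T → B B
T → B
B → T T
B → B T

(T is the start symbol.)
FIRST sets of the other non-terminals involved (by the same procedure, iterated to a fixed point):
  FIRST(T) = { 'c' }

From B → B b:
  - B is the symbol being defined: contributes nothing new
    B is not nullable, so stop
From B → T T:
  - T is a non-terminal: add FIRST(T) \ {ε} = { 'c' }
    T is not nullable, so stop
From B → B T:
  - B is the symbol being defined: contributes nothing new
    B is not nullable, so stop

Collecting: FIRST(B) = { 'c' }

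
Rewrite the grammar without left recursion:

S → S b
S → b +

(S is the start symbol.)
S is directly left-recursive. The standard transformation for
  A → A α₁ | ... | A α_m | β₁ | ... | β_n
is
  A  → β₁ A' | ... | β_n A'
  A' → α₁ A' | ... | α_m A' | ε

S → b + becomes S → b + S'
S → S b becomes S' → b S'
Add S' → ε

Resulting grammar:
S → b + S'
S' → b S'
S' → ε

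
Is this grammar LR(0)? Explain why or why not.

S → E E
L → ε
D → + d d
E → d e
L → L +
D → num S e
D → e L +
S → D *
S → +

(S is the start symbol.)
Augment with S' → S and build the canonical LR(0) collection (I0 = CLOSURE({[S' → . S]}), then GOTO on every symbol after a dot until no new states appear). It has 17 states:
  I0: { [D → . + d d], [D → . e L +], [D → . num S e], [E → . d e], [S → . +], [S → . D *], [S → . E E], [S' → . S] }  — shift
  I1: { [D → + . d d], [S → + .] }  — shift, reduce
  I2: { [S → D . *] }  — shift
  I3: { [E → . d e], [S → E . E] }  — shift
  I4: { [S' → S .] }  — accept
  I5: { [E → d . e] }  — shift
  I6: { [D → e . L +], [L → . L +], [L → .] }  — reduce
  I7: { [D → . + d d], [D → . e L +], [D → . num S e], [D → num . S e], [E → . d e], [S → . +], [S → . D *], [S → . E E] }  — shift
  I8: { [D → num S . e] }  — shift
  I9: { [D → num S e .] }  — reduce
  I10: { [D → e L . +], [L → L . +] }  — shift
  I11: { [D → e L + .], [L → L + .] }  — 2 reduces
  I12: { [E → d e .] }  — reduce
  I13: { [S → E E .] }  — reduce
  I14: { [S → D * .] }  — reduce
  I15: { [D → + d . d] }  — shift
  I16: { [D → + d d .] }  — reduce

Conflict in state I1:
  Shift-reduce conflict between [S → + .] and [D → + . d d]
So the grammar is NOT LR(0).

Answer: No. Shift-reduce conflict between [S → + .] and [D → + . d d]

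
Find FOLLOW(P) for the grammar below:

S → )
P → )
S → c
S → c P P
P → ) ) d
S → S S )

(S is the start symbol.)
To compute FOLLOW(P), find every occurrence of P on a right-hand side N → α P β: add FIRST(β) \ {ε}, and if β is empty or nullable also add FOLLOW(N). Iterate to a fixed point.

In S → c P P: P is followed by P, add FIRST(P) \ {ε} = { ')' }
In S → c P P: P is at the end, add FOLLOW(S)

The FOLLOW sets referred to above (computed the same way, to a fixed point):
  FOLLOW(S) = { $, ')', 'c' }

Taking the union: FOLLOW(P) = { $, ')', 'c' }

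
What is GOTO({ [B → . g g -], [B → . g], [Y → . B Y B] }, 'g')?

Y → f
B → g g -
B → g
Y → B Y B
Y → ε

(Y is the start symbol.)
{ [B → g . g -], [B → g .] }

GOTO(I, 'g') = CLOSURE({ [A → αX.β] : [A → α.Xβ] ∈ I, X = 'g' })

Items with dot before 'g', with the dot advanced:
  [B → . g] → [B → g .]
  [B → . g g -] → [B → g . g -]
Closure adds nothing (no advanced item has the dot before a non-terminal).

GOTO = { [B → g . g -], [B → g .] }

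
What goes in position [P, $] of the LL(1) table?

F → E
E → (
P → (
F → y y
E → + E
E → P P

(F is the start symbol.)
To find M[P, $], we find productions for P where $ is in the predict set (PREDICT(N → α) = (FIRST(α) \ {ε}) ∪ (FOLLOW(N) if α ⇒* ε)).

P → (: PREDICT = { '(' }

M[P, $] is empty (no production applies)

Answer: Empty (error entry)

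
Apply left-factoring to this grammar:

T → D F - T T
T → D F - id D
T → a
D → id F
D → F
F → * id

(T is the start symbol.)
T → D F - T'
T' → T T
T' → id D
T → a
D → id F
D → F
F → * id

Left-factoring transforms A → αβ₁ | αβ₂ into A → αA' and A' → β₁ | β₂
(α is the longest common prefix among the alternatives). Repeat until
no nonterminal has two alternatives with a common prefix.

Round 1: T has alternatives sharing prefix 'D F -'. Introduce T': T → D F - T'
  Add: T' → T T
  Add: T' → id D

No remaining common prefixes — done.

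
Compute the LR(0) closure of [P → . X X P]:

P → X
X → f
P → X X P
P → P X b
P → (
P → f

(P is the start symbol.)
Start with: [P → . X X P]
  [P → . X X P] has the dot before X: add [X → . f]
No further items can be added.

CLOSURE = { [P → . X X P], [X → . f] }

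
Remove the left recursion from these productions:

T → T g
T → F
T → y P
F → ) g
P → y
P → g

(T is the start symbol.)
T → F T'
T → y P T'
T' → g T'
T' → ε
F → ) g
P → y
P → g

T is directly left-recursive. The standard transformation for
  A → A α₁ | ... | A α_m | β₁ | ... | β_n
is
  A  → β₁ A' | ... | β_n A'
  A' → α₁ A' | ... | α_m A' | ε

T → F becomes T → F T'
T → y P becomes T → y P T'
T → T g becomes T' → g T'
Add T' → ε

Productions for other non-terminals are unchanged:
  F → ) g
  P → y
  P → g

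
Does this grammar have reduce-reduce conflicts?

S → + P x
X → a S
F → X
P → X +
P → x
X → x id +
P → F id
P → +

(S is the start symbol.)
No reduce-reduce conflicts

Augment with S' → S and build the canonical LR(0) collection (I0 = CLOSURE({[S' → . S]}), then GOTO on every symbol after a dot until no new states appear). It has 15 states:
  I0: { [S → . + P x], [S' → . S] }  — shift
  I1: { [F → . X], [P → . +], [P → . F id], [P → . X +], [P → . x], [S → + . P x], [X → . a S], [X → . x id +] }  — shift
  I2: { [S' → S .] }  — accept
  I3: { [P → + .] }  — reduce
  I4: { [P → F . id] }  — shift
  I5: { [S → + P . x] }  — shift
  I6: { [F → X .], [P → X . +] }  — shift, reduce
  I7: { [S → . + P x], [X → a . S] }  — shift
  I8: { [P → x .], [X → x . id +] }  — shift, reduce
  I9: { [X → x id . +] }  — shift
  I10: { [X → x id + .] }  — reduce
  I11: { [X → a S .] }  — reduce
  I12: { [P → X + .] }  — reduce
  I13: { [S → + P x .] }  — reduce
  I14: { [P → F id .] }  — reduce

No state contains more than one complete item.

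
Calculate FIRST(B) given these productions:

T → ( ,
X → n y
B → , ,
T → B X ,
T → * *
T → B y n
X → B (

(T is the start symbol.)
To compute FIRST(B), examine every production with B on the left-hand side, reading each right-hand side left to right until a non-nullable symbol is reached.

From B → , ,:
  - ',' is a terminal: add ',' and stop

Collecting: FIRST(B) = { ',' }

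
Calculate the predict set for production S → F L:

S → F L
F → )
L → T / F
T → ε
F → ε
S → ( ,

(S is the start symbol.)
PREDICT(S → F L) = (FIRST(RHS) \ {ε}) ∪ (FOLLOW(S) if ε ∈ FIRST(RHS), i.e. RHS ⇒* ε)
FIRST(F) = { ')', ε }
FIRST(L) = { '/' }
FIRST(F L) = { ')', '/' }
ε ∉ FIRST(F L), so FOLLOW(S) is not added.
PREDICT(S → F L) = { ')', '/' }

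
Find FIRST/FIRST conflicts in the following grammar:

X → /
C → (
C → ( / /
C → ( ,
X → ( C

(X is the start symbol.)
A FIRST/FIRST conflict occurs when two productions N → α and N → β for the same non-terminal have FIRST(α) ∩ FIRST(β) ≠ ∅ (with ε ∈ FIRST of a nullable right-hand side, so two nullable alternatives also conflict).

Productions for X:
  X → /: FIRST = { '/' }
  X → ( C: FIRST = { '(' }
Productions for C:
  C → (: FIRST = { '(' }
  C → ( / /: FIRST = { '(' }
  C → ( ,: FIRST = { '(' }

Conflict for C: C → ( and C → ( / /
  Overlap: { '(' }
Conflict for C: C → ( and C → ( ,
  Overlap: { '(' }
Conflict for C: C → ( / / and C → ( ,
  Overlap: { '(' }

Answer: Yes. C → '(' / C → '(' '/' '/' on { '(' }; C → '(' / C → '(' ',' on { '(' }; C → '(' '/' '/' / C → '(' ',' on { '(' }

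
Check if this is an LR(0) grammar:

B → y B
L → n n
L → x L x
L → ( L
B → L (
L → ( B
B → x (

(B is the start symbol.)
Augment with B' → B and build the canonical LR(0) collection (I0 = CLOSURE({[B' → . B]}), then GOTO on every symbol after a dot until no new states appear). It has 16 states:
  I0: { [B → . L (], [B → . x (], [B → . y B], [B' → . B], [L → . ( B], [L → . ( L], [L → . n n], [L → . x L x] }  — shift
  I1: { [B → . L (], [B → . x (], [B → . y B], [L → ( . B], [L → ( . L], [L → . ( B], [L → . ( L], [L → . n n], [L → . x L x] }  — shift
  I2: { [B' → B .] }  — accept
  I3: { [B → L . (] }  — shift
  I4: { [L → n . n] }  — shift
  I5: { [B → x . (], [L → . ( B], [L → . ( L], [L → . n n], [L → . x L x], [L → x . L x] }  — shift
  I6: { [B → . L (], [B → . x (], [B → . y B], [B → y . B], [L → . ( B], [L → . ( L], [L → . n n], [L → . x L x] }  — shift
  I7: { [B → y B .] }  — reduce
  I8: { [B → . L (], [B → . x (], [B → . y B], [B → x ( .], [L → ( . B], [L → ( . L], [L → . ( B], [L → . ( L], [L → . n n], [L → . x L x] }  — shift, reduce
  I9: { [L → x L . x] }  — shift
  I10: { [L → . ( B], [L → . ( L], [L → . n n], [L → . x L x], [L → x . L x] }  — shift
  I11: { [L → x L x .] }  — reduce
  I12: { [L → ( B .] }  — reduce
  I13: { [B → L . (], [L → ( L .] }  — shift, reduce
  I14: { [B → L ( .] }  — reduce
  I15: { [L → n n .] }  — reduce

Conflict in state I8:
  Shift-reduce conflict between [B → x ( .] and [B → . x (]
So the grammar is NOT LR(0).

Answer: No. Shift-reduce conflict between [B → x ( .] and [B → . x (]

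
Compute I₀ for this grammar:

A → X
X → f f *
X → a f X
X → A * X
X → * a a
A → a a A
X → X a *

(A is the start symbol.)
{ [A → . X], [A → . a a A], [A' → . A], [X → . * a a], [X → . A * X], [X → . X a *], [X → . a f X], [X → . f f *] }

First, augment the grammar with A' → A
I₀ = CLOSURE({ [A' → . A] }):
  [A' → . A] has the dot before A: add [A → . X], [A → . a a A]
  [A → . X] has the dot before X: add [X → . f f *], [X → . a f X], [X → . A * X], [X → . * a a], [X → . X a *]
No further items can be added.

I₀ = { [A → . X], [A → . a a A], [A' → . A], [X → . * a a], [X → . A * X], [X → . X a *], [X → . a f X], [X → . f f *] }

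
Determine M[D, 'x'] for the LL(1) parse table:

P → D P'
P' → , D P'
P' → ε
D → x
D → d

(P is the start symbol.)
D → x

To find M[D, 'x'], we find productions for D where 'x' is in the predict set (PREDICT(N → α) = (FIRST(α) \ {ε}) ∪ (FOLLOW(N) if α ⇒* ε)).

D → x: PREDICT = { 'x' }
  'x' is in predict set, so this production goes in M[D, 'x']
D → d: PREDICT = { 'd' }

M[D, 'x'] = D → x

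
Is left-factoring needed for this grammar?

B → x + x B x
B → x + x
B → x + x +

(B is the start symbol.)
Yes, B has productions with common prefix 'x + x'

Left-factoring is needed when two productions for the same non-terminal
share a common prefix on the right-hand side.

Productions for B:
  B → x + x B x
  B → x + x
  B → x + x +

Found common prefix 'x + x' in productions for B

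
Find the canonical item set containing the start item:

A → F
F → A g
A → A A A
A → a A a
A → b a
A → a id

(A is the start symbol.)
First, augment the grammar with A' → A
I₀ = CLOSURE({ [A' → . A] }):
  [A' → . A] has the dot before A: add [A → . F], [A → . A A A], [A → . a A a], [A → . b a], [A → . a id]
  [A → . F] has the dot before F: add [F → . A g]
No further items can be added.

I₀ = { [A → . A A A], [A → . F], [A → . a A a], [A → . a id], [A → . b a], [A' → . A], [F → . A g] }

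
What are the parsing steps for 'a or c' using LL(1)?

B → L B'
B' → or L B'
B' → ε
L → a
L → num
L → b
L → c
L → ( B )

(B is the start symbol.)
LL(1) parsing maintains a stack (initially the start symbol over $) and the input. At each step: if the stack top is a terminal, match it against the current input token; if it is a non-terminal N, replace it with the RHS of M[N, lookahead] (the unique production whose predict set contains the lookahead).

Stack is shown with the top on the left.

Stack      Input     Action
---------------------------
B $        a or c $  output B → L B'
L B' $     a or c $  output L → a
a B' $     a or c $  match 'a'
B' $       or c $    output B' → or L B'
or L B' $  or c $    match 'or'
L B' $     c $       output L → c
c B' $     c $       match 'c'
B' $       $         output B' → ε
$          $         accept

The string is accepted.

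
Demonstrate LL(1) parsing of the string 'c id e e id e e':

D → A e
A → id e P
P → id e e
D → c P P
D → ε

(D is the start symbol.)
LL(1) parsing maintains a stack (initially the start symbol over $) and the input. At each step: if the stack top is a terminal, match it against the current input token; if it is a non-terminal N, replace it with the RHS of M[N, lookahead] (the unique production whose predict set contains the lookahead).

Stack is shown with the top on the left.

Stack       Input              Action
-------------------------------------
D $         c id e e id e e $  output D → c P P
c P P $     c id e e id e e $  match 'c'
P P $       id e e id e e $    output P → id e e
id e e P $  id e e id e e $    match 'id'
e e P $     e e id e e $       match 'e'
e P $       e id e e $         match 'e'
P $         id e e $           output P → id e e
id e e $    id e e $           match 'id'
e e $       e e $              match 'e'
e $         e $                match 'e'
$           $                  accept

The string is accepted.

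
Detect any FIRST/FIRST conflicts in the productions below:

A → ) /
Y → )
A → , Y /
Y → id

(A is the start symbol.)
No FIRST/FIRST conflicts.

A FIRST/FIRST conflict occurs when two productions N → α and N → β for the same non-terminal have FIRST(α) ∩ FIRST(β) ≠ ∅ (with ε ∈ FIRST of a nullable right-hand side, so two nullable alternatives also conflict).

Productions for A:
  A → ) /: FIRST = { ')' }
  A → , Y /: FIRST = { ',' }
Productions for Y:
  Y → ): FIRST = { ')' }
  Y → id: FIRST = { 'id' }

All alternatives of each non-terminal have pairwise disjoint FIRST sets.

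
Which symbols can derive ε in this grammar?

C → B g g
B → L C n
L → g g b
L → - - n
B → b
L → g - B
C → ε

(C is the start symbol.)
A non-terminal is nullable if it can derive ε (the empty string): either it has an ε-production, or it has a production whose right-hand side consists entirely of nullable non-terminals.

ε-productions: C → ε
So C is immediately nullable.
No further non-terminal can be added: every production for the remaining non-terminals contains a terminal or a non-nullable non-terminal.
Nullable = { 'C' }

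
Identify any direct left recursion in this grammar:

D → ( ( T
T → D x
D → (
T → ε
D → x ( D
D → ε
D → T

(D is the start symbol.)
No direct left recursion

Direct left recursion occurs when N → N α for some non-terminal N (the right-hand side begins with the left-hand side itself).

D → ( ( T: starts with '('
T → D x: starts with D
D → (: starts with '('
T → ε: starts with ε
D → x ( D: starts with x
D → ε: starts with ε
D → T: starts with T

No direct left recursion found.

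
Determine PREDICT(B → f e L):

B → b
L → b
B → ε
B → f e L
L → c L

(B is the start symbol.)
PREDICT(B → f e L) = (FIRST(RHS) \ {ε}) ∪ (FOLLOW(B) if ε ∈ FIRST(RHS), i.e. RHS ⇒* ε)
FIRST(f e L) = { 'f' }
ε ∉ FIRST(f e L), so FOLLOW(B) is not added.
PREDICT(B → f e L) = { 'f' }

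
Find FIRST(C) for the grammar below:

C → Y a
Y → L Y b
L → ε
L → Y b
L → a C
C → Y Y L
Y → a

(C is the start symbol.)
{ 'a' }

To compute FIRST(C), examine every production with C on the left-hand side, reading each right-hand side left to right until a non-nullable symbol is reached.

FIRST sets of the other non-terminals involved (by the same procedure, iterated to a fixed point):
  FIRST(Y) = { 'a' }

From C → Y a:
  - Y is a non-terminal: add FIRST(Y) \ {ε} = { 'a' }
    Y is not nullable, so stop
From C → Y Y L:
  - Y is a non-terminal: add FIRST(Y) \ {ε} = { 'a' }
    Y is not nullable, so stop

Collecting: FIRST(C) = { 'a' }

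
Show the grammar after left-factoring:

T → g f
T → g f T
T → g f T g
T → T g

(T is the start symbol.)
T → g f T'
T' → ε
T' → T T''
T'' → ε
T'' → g
T → T g

Left-factoring transforms A → αβ₁ | αβ₂ into A → αA' and A' → β₁ | β₂
(α is the longest common prefix among the alternatives). Repeat until
no nonterminal has two alternatives with a common prefix.

Round 1: T has alternatives sharing prefix 'g f'. Introduce T': T → g f T'
  Add: T' → ε
  Add: T' → T
  Add: T' → T g

Round 2: T' has alternatives sharing prefix 'T'. Introduce T'': T' → T T''
  Add: T'' → ε
  Add: T'' → g

No remaining common prefixes — done.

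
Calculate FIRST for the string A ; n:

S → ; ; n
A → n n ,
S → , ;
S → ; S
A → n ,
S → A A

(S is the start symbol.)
FIRST sets of the non-terminals involved (from the grammar, by fixed-point iteration):
  FIRST(A) = { 'n' }

To compute FIRST(A ; n), process the symbols left to right:
Symbol A is a non-terminal. Add FIRST(A) \ {ε} = { 'n' }
A is not nullable (ε ∉ FIRST(A)), so stop here.
FIRST(A ; n) = { 'n' }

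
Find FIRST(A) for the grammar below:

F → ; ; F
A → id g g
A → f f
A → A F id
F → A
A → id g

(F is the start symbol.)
To compute FIRST(A), examine every production with A on the left-hand side, reading each right-hand side left to right until a non-nullable symbol is reached.

From A → id g g:
  - id is a terminal: add 'id' and stop
From A → f f:
  - f is a terminal: add 'f' and stop
From A → A F id:
  - A is the symbol being defined: contributes nothing new
    A is not nullable, so stop
From A → id g:
  - id is a terminal: add 'id' and stop

Collecting: FIRST(A) = { 'f', 'id' }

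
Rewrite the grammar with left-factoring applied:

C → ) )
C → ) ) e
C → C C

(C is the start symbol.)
Left-factoring transforms A → αβ₁ | αβ₂ into A → αA' and A' → β₁ | β₂
(α is the longest common prefix among the alternatives). Repeat until
no nonterminal has two alternatives with a common prefix.

Round 1: C has alternatives sharing prefix ') )'. Introduce C': C → ) ) C'
  Add: C' → ε
  Add: C' → e

No remaining common prefixes — done.

Resulting grammar:
C → ) ) C'
C' → ε
C' → e
C → C C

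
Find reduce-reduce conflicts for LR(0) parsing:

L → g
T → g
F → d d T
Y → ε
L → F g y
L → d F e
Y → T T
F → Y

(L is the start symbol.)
A reduce-reduce conflict occurs when an LR(0) state has two complete items [A → α .] and [B → β .] — both call for a reduction, and with no lookahead the parser cannot choose between them.

Augment with L' → L and build the canonical LR(0) collection (I0 = CLOSURE({[L' → . L]}), then GOTO on every symbol after a dot until no new states appear). It has 16 states:
  I0: { [F → . Y], [F → . d d T], [L → . F g y], [L → . d F e], [L → . g], [L' → . L], [T → . g], [Y → . T T], [Y → .] }  — shift, reduce
  I1: { [L → F . g y] }  — shift
  I2: { [L' → L .] }  — accept
  I3: { [T → . g], [Y → T . T] }  — shift
  I4: { [F → Y .] }  — reduce
  I5: { [F → . Y], [F → . d d T], [F → d . d T], [L → d . F e], [T → . g], [Y → . T T], [Y → .] }  — shift, reduce
  I6: { [L → g .], [T → g .] }  — 2 reduces
  I7: { [L → d F . e] }  — shift
  I8: { [F → d . d T], [F → d d . T], [T → . g] }  — shift
  I9: { [T → g .] }  — reduce
  I10: { [F → d d T .] }  — reduce
  I11: { [F → d d . T], [T → . g] }  — shift
  I12: { [L → d F e .] }  — reduce
  I13: { [Y → T T .] }  — reduce
  I14: { [L → F g . y] }  — shift
  I15: { [L → F g y .] }  — reduce

I6 contains complete items [L → g .], [T → g .] — reduce-reduce conflict.

Answer: Yes — I6: [L → g .] vs [T → g .]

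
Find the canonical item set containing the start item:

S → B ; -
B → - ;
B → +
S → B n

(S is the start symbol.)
{ [B → . +], [B → . - ;], [S → . B ; -], [S → . B n], [S' → . S] }

First, augment the grammar with S' → S
I₀ = CLOSURE({ [S' → . S] }):
  [S' → . S] has the dot before S: add [S → . B ; -], [S → . B n]
  [S → . B ; -] has the dot before B: add [B → . - ;], [B → . +]
No further items can be added.

I₀ = { [B → . +], [B → . - ;], [S → . B ; -], [S → . B n], [S' → . S] }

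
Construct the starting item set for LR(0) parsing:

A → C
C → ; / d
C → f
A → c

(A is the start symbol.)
{ [A → . C], [A → . c], [A' → . A], [C → . ; / d], [C → . f] }

First, augment the grammar with A' → A
I₀ = CLOSURE({ [A' → . A] }):
  [A' → . A] has the dot before A: add [A → . C], [A → . c]
  [A → . C] has the dot before C: add [C → . ; / d], [C → . f]
No further items can be added.

I₀ = { [A → . C], [A → . c], [A' → . A], [C → . ; / d], [C → . f] }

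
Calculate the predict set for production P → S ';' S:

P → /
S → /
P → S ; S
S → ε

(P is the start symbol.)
PREDICT(P → S ';' S) = (FIRST(RHS) \ {ε}) ∪ (FOLLOW(P) if ε ∈ FIRST(RHS), i.e. RHS ⇒* ε)
FIRST(S) = { '/', ε }
FIRST(S ';' S) = { '/', ';' }
ε ∉ FIRST(S ';' S), so FOLLOW(P) is not added.
PREDICT(P → S ';' S) = { '/', ';' }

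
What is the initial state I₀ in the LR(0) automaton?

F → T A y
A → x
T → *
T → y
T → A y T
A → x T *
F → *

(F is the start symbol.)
First, augment the grammar with F' → F
I₀ = CLOSURE({ [F' → . F] }):
  [F' → . F] has the dot before F: add [F → . T A y], [F → . *]
  [F → . T A y] has the dot before T: add [T → . *], [T → . y], [T → . A y T]
  [T → . A y T] has the dot before A: add [A → . x], [A → . x T *]
No further items can be added.

I₀ = { [A → . x T *], [A → . x], [F → . *], [F → . T A y], [F' → . F], [T → . *], [T → . A y T], [T → . y] }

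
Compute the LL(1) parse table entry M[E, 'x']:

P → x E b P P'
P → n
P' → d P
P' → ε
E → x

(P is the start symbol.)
E → x

To find M[E, 'x'], we find productions for E where 'x' is in the predict set (PREDICT(N → α) = (FIRST(α) \ {ε}) ∪ (FOLLOW(N) if α ⇒* ε)).

E → x: PREDICT = { 'x' }
  'x' is in predict set, so this production goes in M[E, 'x']

M[E, 'x'] = E → x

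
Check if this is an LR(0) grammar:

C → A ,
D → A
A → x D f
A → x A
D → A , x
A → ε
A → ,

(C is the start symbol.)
A grammar is LR(0) if no state in the canonical LR(0) collection has:
  - both a shift item (dot before a terminal) and a complete item (shift-reduce conflict), or
  - two or more complete items (reduce-reduce conflict; the accept item [C' → C .] counts as a complete item here).

Augment with C' → C and build the canonical LR(0) collection (I0 = CLOSURE({[C' → . C]}), then GOTO on every symbol after a dot until no new states appear). It has 11 states:
  I0: { [A → . ,], [A → . x A], [A → . x D f], [A → .], [C → . A ,], [C' → . C] }  — shift, reduce
  I1: { [A → , .] }  — reduce
  I2: { [C → A . ,] }  — shift
  I3: { [C' → C .] }  — accept
  I4: { [A → . ,], [A → . x A], [A → . x D f], [A → .], [A → x . A], [A → x . D f], [D → . A , x], [D → . A] }  — shift, reduce
  I5: { [A → x A .], [D → A . , x], [D → A .] }  — shift, 2 reduces
  I6: { [A → x D . f] }  — shift
  I7: { [A → x D f .] }  — reduce
  I8: { [D → A , . x] }  — shift
  I9: { [D → A , x .] }  — reduce
  I10: { [C → A , .] }  — reduce

Conflict in state I0:
  Shift-reduce conflict between [A → .] and [A → . ,]
So the grammar is NOT LR(0).

Answer: No. Shift-reduce conflict between [A → .] and [A → . ,]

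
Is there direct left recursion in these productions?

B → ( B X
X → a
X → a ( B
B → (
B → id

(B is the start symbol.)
No direct left recursion

Direct left recursion occurs when N → N α for some non-terminal N (the right-hand side begins with the left-hand side itself).

B → ( B X: starts with '('
X → a: starts with a
X → a ( B: starts with a
B → (: starts with '('
B → id: starts with id

No direct left recursion found.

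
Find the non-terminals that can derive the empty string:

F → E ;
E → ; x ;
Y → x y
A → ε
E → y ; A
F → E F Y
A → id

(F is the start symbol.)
A non-terminal is nullable if it can derive ε (the empty string): either it has an ε-production, or it has a production whose right-hand side consists entirely of nullable non-terminals.

ε-productions: A → ε
So A is immediately nullable.
No further non-terminal can be added: every production for the remaining non-terminals contains a terminal or a non-nullable non-terminal.
Nullable = { 'A' }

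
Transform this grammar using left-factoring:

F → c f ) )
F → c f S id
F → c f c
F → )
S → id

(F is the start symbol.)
F → c f F'
F' → ) )
F' → S id
F' → c
F → )
S → id

Left-factoring transforms A → αβ₁ | αβ₂ into A → αA' and A' → β₁ | β₂
(α is the longest common prefix among the alternatives). Repeat until
no nonterminal has two alternatives with a common prefix.

Round 1: F has alternatives sharing prefix 'c f'. Introduce F': F → c f F'
  Add: F' → ) )
  Add: F' → S id
  Add: F' → c

No remaining common prefixes — done.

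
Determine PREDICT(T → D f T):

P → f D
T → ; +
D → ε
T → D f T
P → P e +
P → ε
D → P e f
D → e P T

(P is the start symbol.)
PREDICT(T → D f T) = (FIRST(RHS) \ {ε}) ∪ (FOLLOW(T) if ε ∈ FIRST(RHS), i.e. RHS ⇒* ε)
FIRST(D) = { 'e', 'f', ε }
FIRST(D f T) = { 'e', 'f' }
ε ∉ FIRST(D f T), so FOLLOW(T) is not added.
PREDICT(T → D f T) = { 'e', 'f' }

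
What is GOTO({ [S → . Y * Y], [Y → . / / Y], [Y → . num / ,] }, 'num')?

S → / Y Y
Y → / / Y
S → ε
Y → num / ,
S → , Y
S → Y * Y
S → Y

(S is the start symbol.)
GOTO(I, 'num') = CLOSURE({ [A → αX.β] : [A → α.Xβ] ∈ I, X = 'num' })

Items with dot before 'num', with the dot advanced:
  [Y → . num / ,] → [Y → num . / ,]
Closure adds nothing (no advanced item has the dot before a non-terminal).

GOTO = { [Y → num . / ,] }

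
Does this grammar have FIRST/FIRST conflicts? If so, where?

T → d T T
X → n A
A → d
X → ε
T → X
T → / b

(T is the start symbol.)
A FIRST/FIRST conflict occurs when two productions N → α and N → β for the same non-terminal have FIRST(α) ∩ FIRST(β) ≠ ∅ (with ε ∈ FIRST of a nullable right-hand side, so two nullable alternatives also conflict).

FIRST sets of the non-terminals at (or reachable through a nullable prefix from) the front of some alternative:
  FIRST(X) = { 'n', ε }

Productions for T:
  T → d T T: FIRST = { 'd' }
  T → X: FIRST = { 'n', ε }
  T → / b: FIRST = { '/' }
Productions for X:
  X → n A: FIRST = { 'n' }
  X → ε: FIRST = { ε }
A has only one production, so no FIRST/FIRST conflict is possible there.

All alternatives of each non-terminal have pairwise disjoint FIRST sets.

Answer: No FIRST/FIRST conflicts.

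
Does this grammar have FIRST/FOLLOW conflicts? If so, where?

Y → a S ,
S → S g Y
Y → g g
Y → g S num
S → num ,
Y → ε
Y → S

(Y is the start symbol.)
A FIRST/FOLLOW conflict occurs when a non-terminal N has a nullable alternative N → β (β ⇒* ε) and another alternative N → α with FIRST(α) ∩ FOLLOW(N) ≠ ∅: on such a lookahead the parser cannot decide between expanding α and letting N vanish via β.

Nullable non-terminals: Y.
FIRST sets used below: FIRST(S) = { 'num' }

Y: nullable alternative(s) Y → ε; FOLLOW(Y) = { $, ',', 'g', 'num' }
  Y → a S ,: FIRST \ {ε} = { 'a' } — disjoint from FOLLOW(Y)
  Y → g g: FIRST \ {ε} = { 'g' } — overlaps FOLLOW(Y) on { 'g' }: CONFLICT
  Y → g S num: FIRST \ {ε} = { 'g' } — overlaps FOLLOW(Y) on { 'g' }: CONFLICT
  Y → ε: FIRST \ {ε} = { } — this is the only nullable alternative, skip
  Y → S: FIRST \ {ε} = { 'num' } — overlaps FOLLOW(Y) on { 'num' }: CONFLICT

S has no nullable alternative, so no FIRST/FOLLOW check is needed there.

So the grammar has 3 FIRST/FOLLOW conflicts (marked CONFLICT above).

Answer: Yes. Y → g g with FOLLOW(Y) on { 'g' }; Y → g S num with FOLLOW(Y) on { 'g' }; Y → S with FOLLOW(Y) on { 'num' }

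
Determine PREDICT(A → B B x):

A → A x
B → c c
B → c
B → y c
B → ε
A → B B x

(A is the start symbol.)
{ 'c', 'x', 'y' }

PREDICT(A → B B x) = (FIRST(RHS) \ {ε}) ∪ (FOLLOW(A) if ε ∈ FIRST(RHS), i.e. RHS ⇒* ε)
FIRST(B) = { 'c', 'y', ε }
FIRST(B B x) = { 'c', 'x', 'y' }
ε ∉ FIRST(B B x), so FOLLOW(A) is not added.
PREDICT(A → B B x) = { 'c', 'x', 'y' }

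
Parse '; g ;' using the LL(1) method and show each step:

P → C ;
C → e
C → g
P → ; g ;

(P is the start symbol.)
LL(1) parsing maintains a stack (initially the start symbol over $) and the input. At each step: if the stack top is a terminal, match it against the current input token; if it is a non-terminal N, replace it with the RHS of M[N, lookahead] (the unique production whose predict set contains the lookahead).

Stack is shown with the top on the left.

Stack    Input    Action
------------------------
P $      ; g ; $  output P → ; g ;
; g ; $  ; g ; $  match ';'
g ; $    g ; $    match 'g'
; $      ; $      match ';'
$        $        accept

The string is accepted.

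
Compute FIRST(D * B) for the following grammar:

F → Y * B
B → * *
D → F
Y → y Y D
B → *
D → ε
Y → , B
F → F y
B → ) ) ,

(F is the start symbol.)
{ '*', ',', 'y' }

FIRST sets of the non-terminals involved (from the grammar, by fixed-point iteration):
  FIRST(D) = { ',', 'y', ε }

To compute FIRST(D * B), process the symbols left to right:
Symbol D is a non-terminal. Add FIRST(D) \ {ε} = { ',', 'y' }
D is nullable (ε ∈ FIRST(D)), continue to the next symbol.
Symbol * is a terminal. Add '*' and stop.
FIRST(D * B) = { '*', ',', 'y' }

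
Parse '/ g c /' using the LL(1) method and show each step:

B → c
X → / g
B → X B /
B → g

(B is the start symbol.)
LL(1) parsing maintains a stack (initially the start symbol over $) and the input. At each step: if the stack top is a terminal, match it against the current input token; if it is a non-terminal N, replace it with the RHS of M[N, lookahead] (the unique production whose predict set contains the lookahead).

Stack is shown with the top on the left.

Stack      Input      Action
----------------------------
B $        / g c / $  output B → X B /
X B / $    / g c / $  output X → / g
/ g B / $  / g c / $  match '/'
g B / $    g c / $    match 'g'
B / $      c / $      output B → c
c / $      c / $      match 'c'
/ $        / $        match '/'
$          $          accept

The string is accepted.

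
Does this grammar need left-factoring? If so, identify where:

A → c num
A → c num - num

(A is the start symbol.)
Yes, A has productions with common prefix 'c num'

Left-factoring is needed when two productions for the same non-terminal
share a common prefix on the right-hand side.

Productions for A:
  A → c num
  A → c num - num

Found common prefix 'c num' in productions for A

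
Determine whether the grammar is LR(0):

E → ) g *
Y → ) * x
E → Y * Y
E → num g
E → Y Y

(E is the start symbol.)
Yes, the grammar is LR(0)

A grammar is LR(0) if no state in the canonical LR(0) collection has:
  - both a shift item (dot before a terminal) and a complete item (shift-reduce conflict), or
  - two or more complete items (reduce-reduce conflict; the accept item [E' → E .] counts as a complete item here).

Augment with E' → E and build the canonical LR(0) collection (I0 = CLOSURE({[E' → . E]}), then GOTO on every symbol after a dot until no new states appear). It has 14 states:
  I0: { [E → . ) g *], [E → . Y * Y], [E → . Y Y], [E → . num g], [E' → . E], [Y → . ) * x] }  — shift
  I1: { [E → ) . g *], [Y → ) . * x] }  — shift
  I2: { [E' → E .] }  — accept
  I3: { [E → Y . * Y], [E → Y . Y], [Y → . ) * x] }  — shift
  I4: { [E → num . g] }  — shift
  I5: { [E → num g .] }  — reduce
  I6: { [Y → ) . * x] }  — shift
  I7: { [E → Y * . Y], [Y → . ) * x] }  — shift
  I8: { [E → Y Y .] }  — reduce
  I9: { [E → Y * Y .] }  — reduce
  I10: { [Y → ) * . x] }  — shift
  I11: { [Y → ) * x .] }  — reduce
  I12: { [E → ) g . *] }  — shift
  I13: { [E → ) g * .] }  — reduce

Every state is either a pure shift/goto state or contains exactly one complete item and nothing to shift — no conflicts. The grammar is LR(0).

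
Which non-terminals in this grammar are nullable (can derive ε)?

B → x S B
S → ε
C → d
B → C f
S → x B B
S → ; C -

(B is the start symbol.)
{ 'S' }

A non-terminal is nullable if it can derive ε (the empty string): either it has an ε-production, or it has a production whose right-hand side consists entirely of nullable non-terminals.

ε-productions: S → ε
So S is immediately nullable.
No further non-terminal can be added: every production for the remaining non-terminals contains a terminal or a non-nullable non-terminal.
Nullable = { 'S' }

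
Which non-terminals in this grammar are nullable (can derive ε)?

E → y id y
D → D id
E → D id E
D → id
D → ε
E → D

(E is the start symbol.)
{ 'D', 'E' }

A non-terminal is nullable if it can derive ε (the empty string): either it has an ε-production, or it has a production whose right-hand side consists entirely of nullable non-terminals.

ε-productions: D → ε
So D is immediately nullable.
E → D: every symbol on the right is nullable, so E is nullable too.
Every non-terminal is now nullable.
Nullable = { 'D', 'E' }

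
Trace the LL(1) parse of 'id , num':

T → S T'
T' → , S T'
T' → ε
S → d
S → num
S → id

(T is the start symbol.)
LL(1) parsing maintains a stack (initially the start symbol over $) and the input. At each step: if the stack top is a terminal, match it against the current input token; if it is a non-terminal N, replace it with the RHS of M[N, lookahead] (the unique production whose predict set contains the lookahead).

Stack is shown with the top on the left.

Stack     Input       Action
----------------------------
T $       id , num $  output T → S T'
S T' $    id , num $  output S → id
id T' $   id , num $  match 'id'
T' $      , num $     output T' → , S T'
, S T' $  , num $     match ','
S T' $    num $       output S → num
num T' $  num $       match 'num'
T' $      $           output T' → ε
$         $           accept

The string is accepted.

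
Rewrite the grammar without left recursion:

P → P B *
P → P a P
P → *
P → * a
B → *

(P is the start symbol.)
P is directly left-recursive. The standard transformation for
  A → A α₁ | ... | A α_m | β₁ | ... | β_n
is
  A  → β₁ A' | ... | β_n A'
  A' → α₁ A' | ... | α_m A' | ε

P → * becomes P → * P'
P → * a becomes P → * a P'
P → P B * becomes P' → B * P'
P → P a P becomes P' → a P P'
Add P' → ε

Productions for other non-terminals are unchanged:
  B → *

Resulting grammar:
P → * P'
P → * a P'
P' → B * P'
P' → a P P'
P' → ε
B → *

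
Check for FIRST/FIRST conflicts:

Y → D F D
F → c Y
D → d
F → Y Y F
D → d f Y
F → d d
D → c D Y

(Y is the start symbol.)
A FIRST/FIRST conflict occurs when two productions N → α and N → β for the same non-terminal have FIRST(α) ∩ FIRST(β) ≠ ∅ (with ε ∈ FIRST of a nullable right-hand side, so two nullable alternatives also conflict).

FIRST sets of the non-terminals at (or reachable through a nullable prefix from) the front of some alternative:
  FIRST(Y) = { 'c', 'd' }

Productions for F:
  F → c Y: FIRST = { 'c' }
  F → Y Y F: FIRST = { 'c', 'd' }
  F → d d: FIRST = { 'd' }
Productions for D:
  D → d: FIRST = { 'd' }
  D → d f Y: FIRST = { 'd' }
  D → c D Y: FIRST = { 'c' }
Y has only one production, so no FIRST/FIRST conflict is possible there.

Conflict for F: F → c Y and F → Y Y F
  Overlap: { 'c' }
Conflict for F: F → Y Y F and F → d d
  Overlap: { 'd' }
Conflict for D: D → d and D → d f Y
  Overlap: { 'd' }

Answer: Yes. F → c Y / F → Y Y F on { 'c' }; F → Y Y F / F → d d on { 'd' }; D → d / D → d f Y on { 'd' }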